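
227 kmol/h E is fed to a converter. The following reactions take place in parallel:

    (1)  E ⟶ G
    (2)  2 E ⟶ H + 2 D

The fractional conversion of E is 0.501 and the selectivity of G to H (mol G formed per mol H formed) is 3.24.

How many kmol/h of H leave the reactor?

Conversion of E: E consumed = 0.501 × 227 = 113.7 kmol/h = 1ξ₁ + 2ξ₂.
Selectivity: 1ξ₁ / (1ξ₂) = 3.24 → ξ₁ = 3.24 ξ₂.
Substitute: (1·3.24 + 2) ξ₂ = 113.7 → ξ₂ = 21.7 kmol/h, ξ₁ = 70.32 kmol/h.
Outlet amounts (n = n₀ + Σ ν·ξ):
  E: 227 − 1(70.32) − 2(21.7) = 113.3
  G: 0 + 1(70.32) = 70.32
  H: 0 + 1(21.7) = 21.7
  D: 0 + 2(21.7) = 43.41

21.7 kmol/h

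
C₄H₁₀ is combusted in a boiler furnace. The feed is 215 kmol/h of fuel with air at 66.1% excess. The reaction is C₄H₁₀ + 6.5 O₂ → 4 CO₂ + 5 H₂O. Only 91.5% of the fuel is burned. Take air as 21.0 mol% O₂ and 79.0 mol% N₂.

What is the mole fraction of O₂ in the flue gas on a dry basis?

Stoichiometric O₂ = 6.5 × 215 = 1398 kmol/h; O₂ fed = 1398 × 1.661 = 2321 kmol/h.
N₂ fed = 2321 × 79/21 = 8732 kmol/h.
Fuel reacted = 0.915 × 215 → ξ = 196.7 kmol/h.
Outlet (n = n₀ + ν ξ):
  C₄H₁₀: 215 − 1(196.7) = 18.28
  O₂: 2321 − 6.5(196.7) = 1043
  N₂: 8732 (inert)
  CO₂: 0 + 4(196.7) = 786.9
  H₂O: 0 + 5(196.7) = 983.6
Dry total = 10580 kmol/h; y_O₂ (dry) = 1043 / 10580 = 0.09854.

0.0985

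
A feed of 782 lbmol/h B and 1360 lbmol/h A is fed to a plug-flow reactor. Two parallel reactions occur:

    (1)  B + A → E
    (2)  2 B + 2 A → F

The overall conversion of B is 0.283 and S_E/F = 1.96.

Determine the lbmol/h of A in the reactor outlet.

1140 lbmol/h

Conversion of B: B consumed = 0.283 × 782 = 221.3 lbmol/h = 1ξ₁ + 2ξ₂.
Selectivity: 1ξ₁ / (1ξ₂) = 1.96 → ξ₁ = 1.96 ξ₂.
Substitute: (1·1.96 + 2) ξ₂ = 221.3 → ξ₂ = 55.89 lbmol/h, ξ₁ = 109.5 lbmol/h.
Outlet amounts (n = n₀ + Σ ν·ξ):
  B: 782 − 1(109.5) − 2(55.89) = 560.7
  A: 1360 − 1(109.5) − 2(55.89) = 1139
  E: 0 + 1(109.5) = 109.5
  F: 0 + 1(55.89) = 55.89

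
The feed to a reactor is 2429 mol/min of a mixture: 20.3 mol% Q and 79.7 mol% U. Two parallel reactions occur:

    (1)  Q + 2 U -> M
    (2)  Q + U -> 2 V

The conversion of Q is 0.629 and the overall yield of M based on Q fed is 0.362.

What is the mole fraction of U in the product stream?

Yield of M: 1ξ₁ / 493.1 = 0.362 → ξ₁ = 178.5 mol/min.
Conversion of Q: 1ξ₁ + 1ξ₂ = 0.629 × 493.1 = 310.2 → ξ₂ = 131.7 mol/min.
Outlet amounts (n = n₀ + Σ ν·ξ):
  Q: 493.1 − 1(178.5) − 1(131.7) = 182.9
  U: 1936 − 2(178.5) − 1(131.7) = 1447
  M: 0 + 1(178.5) = 178.5
  V: 0 + 2(131.7) = 263.3
Total out = 2072 mol/min; y_U = 1447 / 2072 = 0.6985.

0.698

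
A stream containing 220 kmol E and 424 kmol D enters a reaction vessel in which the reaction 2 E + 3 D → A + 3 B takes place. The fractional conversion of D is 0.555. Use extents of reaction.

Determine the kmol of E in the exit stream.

63.1 kmol

D reacted = 0.555 × 424 = 235.3 kmol; ν_D = −3, so ξ = 235.3/3 = 78.44 kmol.
Outlet amounts (n = n₀ + ν ξ):
  E: 220 − 2(78.44) = 63.12
  D: 424 − 3(78.44) = 188.7
  A: 0 + 1(78.44) = 78.44
  B: 0 + 3(78.44) = 235.3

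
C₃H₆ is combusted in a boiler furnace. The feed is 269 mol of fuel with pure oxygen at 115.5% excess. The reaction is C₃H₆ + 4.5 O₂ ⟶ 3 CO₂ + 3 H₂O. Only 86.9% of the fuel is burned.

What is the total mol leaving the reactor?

2990 mol

Stoichiometric O₂ = 4.5 × 269 = 1210 mol; O₂ fed = 1210 × 2.155 = 2609 mol.
Fuel reacted = 0.869 × 269 → ξ = 233.8 mol.
Outlet (n = n₀ + ν ξ):
  C₃H₆: 269 − 1(233.8) = 35.24
  O₂: 2609 − 4.5(233.8) = 1557
  CO₂: 0 + 3(233.8) = 701.3
  H₂O: 0 + 3(233.8) = 701.3
Total out = 35.24 + 1557 + 701.3 + 701.3 = 2995 mol.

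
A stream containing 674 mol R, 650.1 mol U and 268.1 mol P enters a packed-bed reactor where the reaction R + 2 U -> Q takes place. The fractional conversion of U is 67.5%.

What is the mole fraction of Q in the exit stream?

0.19

U reacted = 0.675 × 650.1 = 438.8 mol; ν_U = −2, so ξ = 438.8/2 = 219.4 mol.
Outlet amounts (n = n₀ + ν ξ):
  R: 674 − 1(219.4) = 454.6
  U: 650.1 − 2(219.4) = 211.3
  Q: 0 + 1(219.4) = 219.4
  P: 268.1 (inert)
Total out = 1153 mol; y_Q = 219.4 / 1153 = 0.1902.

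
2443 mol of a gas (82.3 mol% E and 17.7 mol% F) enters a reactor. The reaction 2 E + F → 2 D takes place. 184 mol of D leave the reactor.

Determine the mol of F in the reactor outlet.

340 mol

For D: n = n₀ + 2ξ → 184 = 0 + 2ξ, giving ξ = 92 mol.
Outlet amounts (n = n₀ + ν ξ):
  E: 2011 − 2(92) = 1827
  F: 432.4 − 1(92) = 340.4
  D: 0 + 2(92) = 184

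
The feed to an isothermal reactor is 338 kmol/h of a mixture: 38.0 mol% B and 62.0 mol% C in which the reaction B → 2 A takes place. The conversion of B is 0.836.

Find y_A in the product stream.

B reacted = 0.836 × 128.4 = 107.4 kmol/h; ν_B = −1, so ξ = 107.4/1 = 107.4 kmol/h.
Outlet amounts (n = n₀ + ν ξ):
  B: 128.4 − 1(107.4) = 21.06
  A: 0 + 2(107.4) = 214.8
  C: 209.6 (inert)
Total out = 445.4 kmol/h; y_A = 214.8 / 445.4 = 0.4822.

0.482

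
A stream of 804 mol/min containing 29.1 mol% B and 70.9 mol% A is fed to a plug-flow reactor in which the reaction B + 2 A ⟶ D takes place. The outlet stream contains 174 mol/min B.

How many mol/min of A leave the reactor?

450 mol/min

For B: n = n₀ − 1ξ → 174 = 234 − 1ξ, giving ξ = 59.96 mol/min.
Outlet amounts (n = n₀ + ν ξ):
  B: 234 − 1(59.96) = 174
  A: 570 − 2(59.96) = 450.1
  D: 0 + 1(59.96) = 59.96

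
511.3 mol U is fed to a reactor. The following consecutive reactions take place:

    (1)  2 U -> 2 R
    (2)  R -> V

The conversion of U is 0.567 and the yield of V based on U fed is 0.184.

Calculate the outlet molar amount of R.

196 mol

Conversion of U: U consumed = 2ξ₁ = 0.567 × 511.3 → ξ₁ = 145 mol.
Yield of V: 1ξ₂ / 511.3 = 0.184 → ξ₂ = 94.08 mol.
Outlet amounts (n = n₀ + Σ ν·ξ):
  U: 511.3 − 2(145) = 221.4
  R: 0 + 2(145) − 1(94.08) = 195.8
  V: 0 + 1(94.08) = 94.08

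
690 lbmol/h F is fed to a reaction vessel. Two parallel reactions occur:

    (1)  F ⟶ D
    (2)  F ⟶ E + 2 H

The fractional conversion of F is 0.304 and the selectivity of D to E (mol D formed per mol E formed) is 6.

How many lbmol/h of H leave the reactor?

Conversion of F: F consumed = 0.304 × 690 = 209.8 lbmol/h = 1ξ₁ + 1ξ₂.
Selectivity: 1ξ₁ / (1ξ₂) = 6 → ξ₁ = 6 ξ₂.
Substitute: (1·6 + 1) ξ₂ = 209.8 → ξ₂ = 29.97 lbmol/h, ξ₁ = 179.8 lbmol/h.
Outlet amounts (n = n₀ + Σ ν·ξ):
  F: 690 − 1(179.8) − 1(29.97) = 480.2
  D: 0 + 1(179.8) = 179.8
  E: 0 + 1(29.97) = 29.97
  H: 0 + 2(29.97) = 59.93

59.9 lbmol/h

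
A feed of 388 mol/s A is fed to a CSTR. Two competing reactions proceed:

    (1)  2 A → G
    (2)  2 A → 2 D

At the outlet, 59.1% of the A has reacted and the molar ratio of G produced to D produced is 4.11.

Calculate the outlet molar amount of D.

24.9 mol/s

Conversion of A: A consumed = 0.591 × 388 = 229.3 mol/s = 2ξ₁ + 2ξ₂.
Selectivity: 1ξ₁ / (2ξ₂) = 4.11 → ξ₁ = 8.22 ξ₂.
Substitute: (2·8.22 + 2) ξ₂ = 229.3 → ξ₂ = 12.44 mol/s, ξ₁ = 102.2 mol/s.
Outlet amounts (n = n₀ + Σ ν·ξ):
  A: 388 − 2(102.2) − 2(12.44) = 158.7
  G: 0 + 1(102.2) = 102.2
  D: 0 + 2(12.44) = 24.87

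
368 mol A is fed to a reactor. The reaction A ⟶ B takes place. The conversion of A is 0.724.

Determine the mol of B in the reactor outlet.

266 mol

A reacted = 0.724 × 368 = 266.4 mol; ν_A = −1, so ξ = 266.4/1 = 266.4 mol.
Outlet amounts (n = n₀ + ν ξ):
  A: 368 − 1(266.4) = 101.6
  B: 0 + 1(266.4) = 266.4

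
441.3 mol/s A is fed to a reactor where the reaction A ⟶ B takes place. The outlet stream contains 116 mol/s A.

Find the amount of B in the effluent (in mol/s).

For A: n = n₀ − 1ξ → 116 = 441.3 − 1ξ, giving ξ = 325.3 mol/s.
Outlet amounts (n = n₀ + ν ξ):
  A: 441.3 − 1(325.3) = 116
  B: 0 + 1(325.3) = 325.3

325 mol/s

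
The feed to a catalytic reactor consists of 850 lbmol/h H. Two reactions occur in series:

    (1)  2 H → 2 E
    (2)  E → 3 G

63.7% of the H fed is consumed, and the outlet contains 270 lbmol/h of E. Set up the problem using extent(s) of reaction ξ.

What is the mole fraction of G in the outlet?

0.585

Conversion of H: H consumed = 2ξ₁ = 0.637 × 850 → ξ₁ = 270.7 lbmol/h.
E balance: n_E = 0 + 2ξ₁ − 1ξ₂ = 270 → ξ₂ = (2·270.7 − 270)/1 = 271.5 lbmol/h.
Outlet amounts (n = n₀ + Σ ν·ξ):
  H: 850 − 2(270.7) = 308.5
  E: 0 + 2(270.7) − 1(271.5) = 270
  G: 0 + 3(271.5) = 814.4
Total out = 1393 lbmol/h; y_G = 814.4 / 1393 = 0.5846.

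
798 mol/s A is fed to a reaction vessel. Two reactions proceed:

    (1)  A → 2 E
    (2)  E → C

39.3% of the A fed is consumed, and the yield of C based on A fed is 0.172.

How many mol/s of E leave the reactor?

490 mol/s

Conversion of A: A consumed = 1ξ₁ = 0.393 × 798 → ξ₁ = 313.6 mol/s.
Yield of C: 1ξ₂ / 798 = 0.172 → ξ₂ = 137.3 mol/s.
Outlet amounts (n = n₀ + Σ ν·ξ):
  A: 798 − 1(313.6) = 484.4
  E: 0 + 2(313.6) − 1(137.3) = 490
  C: 0 + 1(137.3) = 137.3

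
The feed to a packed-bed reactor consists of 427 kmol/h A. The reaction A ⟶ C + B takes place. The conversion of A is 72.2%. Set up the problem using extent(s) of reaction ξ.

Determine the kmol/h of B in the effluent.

A reacted = 0.722 × 427 = 308.3 kmol/h; ν_A = −1, so ξ = 308.3/1 = 308.3 kmol/h.
Outlet amounts (n = n₀ + ν ξ):
  A: 427 − 1(308.3) = 118.7
  C: 0 + 1(308.3) = 308.3
  B: 0 + 1(308.3) = 308.3

308 kmol/h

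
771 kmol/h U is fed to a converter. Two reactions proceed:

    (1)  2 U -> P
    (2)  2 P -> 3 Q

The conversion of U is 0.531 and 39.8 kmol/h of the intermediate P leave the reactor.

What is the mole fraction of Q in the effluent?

0.381

Conversion of U: U consumed = 2ξ₁ = 0.531 × 771 → ξ₁ = 204.7 kmol/h.
P balance: n_P = 0 + 1ξ₁ − 2ξ₂ = 39.8 → ξ₂ = (1·204.7 − 39.8)/2 = 82.45 kmol/h.
Outlet amounts (n = n₀ + Σ ν·ξ):
  U: 771 − 2(204.7) = 361.6
  P: 0 + 1(204.7) − 2(82.45) = 39.8
  Q: 0 + 3(82.45) = 247.4
Total out = 648.7 kmol/h; y_Q = 247.4 / 648.7 = 0.3813.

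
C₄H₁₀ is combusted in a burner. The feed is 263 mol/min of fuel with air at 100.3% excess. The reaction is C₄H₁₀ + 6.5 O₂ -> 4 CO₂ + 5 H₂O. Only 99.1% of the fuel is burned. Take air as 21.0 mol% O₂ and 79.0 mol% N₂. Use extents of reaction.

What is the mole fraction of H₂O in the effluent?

Stoichiometric O₂ = 6.5 × 263 = 1710 mol/min; O₂ fed = 1710 × 2.003 = 3424 mol/min.
N₂ fed = 3424 × 79/21 = 12880 mol/min.
Fuel reacted = 0.991 × 263 → ξ = 260.6 mol/min.
Outlet (n = n₀ + ν ξ):
  C₄H₁₀: 263 − 1(260.6) = 2.367
  O₂: 3424 − 6.5(260.6) = 1730
  N₂: 12880 (inert)
  CO₂: 0 + 4(260.6) = 1043
  H₂O: 0 + 5(260.6) = 1303
Total out = 16960 mol/min; y_H₂O = 1303 / 16960 = 0.07684.

0.0768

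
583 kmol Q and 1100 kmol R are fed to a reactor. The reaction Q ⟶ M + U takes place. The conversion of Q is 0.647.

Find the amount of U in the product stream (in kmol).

Q reacted = 0.647 × 583 = 377.2 kmol; ν_Q = −1, so ξ = 377.2/1 = 377.2 kmol.
Outlet amounts (n = n₀ + ν ξ):
  Q: 583 − 1(377.2) = 205.8
  M: 0 + 1(377.2) = 377.2
  U: 0 + 1(377.2) = 377.2
  R: 1100 (inert)

377 kmol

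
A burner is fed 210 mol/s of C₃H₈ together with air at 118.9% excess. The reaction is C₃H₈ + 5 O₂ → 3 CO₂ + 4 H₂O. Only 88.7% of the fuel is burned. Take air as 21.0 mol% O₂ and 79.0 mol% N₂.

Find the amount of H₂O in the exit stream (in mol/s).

Stoichiometric O₂ = 5 × 210 = 1050 mol/s; O₂ fed = 1050 × 2.189 = 2298 mol/s.
N₂ fed = 2298 × 79/21 = 8647 mol/s.
Fuel reacted = 0.887 × 210 → ξ = 186.3 mol/s.
Outlet (n = n₀ + ν ξ):
  C₃H₈: 210 − 1(186.3) = 23.73
  O₂: 2298 − 5(186.3) = 1367
  N₂: 8647 (inert)
  CO₂: 0 + 3(186.3) = 558.8
  H₂O: 0 + 4(186.3) = 745.1

745 mol/s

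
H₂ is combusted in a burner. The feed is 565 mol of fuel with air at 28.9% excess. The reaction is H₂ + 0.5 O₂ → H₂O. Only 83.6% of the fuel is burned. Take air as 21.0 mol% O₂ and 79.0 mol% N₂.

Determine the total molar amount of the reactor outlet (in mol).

2060 mol

Stoichiometric O₂ = 0.5 × 565 = 282.5 mol; O₂ fed = 282.5 × 1.289 = 364.1 mol.
N₂ fed = 364.1 × 79/21 = 1370 mol.
Fuel reacted = 0.836 × 565 → ξ = 472.3 mol.
Outlet (n = n₀ + ν ξ):
  H₂: 565 − 1(472.3) = 92.66
  O₂: 364.1 − 0.5(472.3) = 128
  N₂: 1370 (inert)
  H₂O: 0 + 1(472.3) = 472.3
Total out = 92.66 + 128 + 1370 + 472.3 = 2063 mol.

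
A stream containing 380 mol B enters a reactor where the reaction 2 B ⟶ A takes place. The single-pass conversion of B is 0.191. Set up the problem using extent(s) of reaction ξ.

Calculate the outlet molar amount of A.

B reacted = 0.191 × 380 = 72.58 mol; ν_B = −2, so ξ = 72.58/2 = 36.29 mol.
Outlet amounts (n = n₀ + ν ξ):
  B: 380 − 2(36.29) = 307.4
  A: 0 + 1(36.29) = 36.29

36.3 mol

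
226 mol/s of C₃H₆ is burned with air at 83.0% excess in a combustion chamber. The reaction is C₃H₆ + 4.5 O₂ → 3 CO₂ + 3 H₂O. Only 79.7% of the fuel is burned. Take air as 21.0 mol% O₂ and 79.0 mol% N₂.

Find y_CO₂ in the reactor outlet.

Stoichiometric O₂ = 4.5 × 226 = 1017 mol/s; O₂ fed = 1017 × 1.830 = 1861 mol/s.
N₂ fed = 1861 × 79/21 = 7001 mol/s.
Fuel reacted = 0.797 × 226 → ξ = 180.1 mol/s.
Outlet (n = n₀ + ν ξ):
  C₃H₆: 226 − 1(180.1) = 45.88
  O₂: 1861 − 4.5(180.1) = 1051
  N₂: 7001 (inert)
  CO₂: 0 + 3(180.1) = 540.4
  H₂O: 0 + 3(180.1) = 540.4
Total out = 9178 mol/s; y_CO₂ = 540.4 / 9178 = 0.05887.

0.0589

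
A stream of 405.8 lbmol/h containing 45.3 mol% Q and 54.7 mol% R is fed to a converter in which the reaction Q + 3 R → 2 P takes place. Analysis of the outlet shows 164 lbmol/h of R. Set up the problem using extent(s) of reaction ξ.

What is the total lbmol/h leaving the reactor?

For R: n = n₀ − 3ξ → 164 = 222 − 3ξ, giving ξ = 19.32 lbmol/h.
Outlet amounts (n = n₀ + ν ξ):
  Q: 183.8 − 1(19.32) = 164.5
  R: 222 − 3(19.32) = 164
  P: 0 + 2(19.32) = 38.65
Total out = 164.5 + 164 + 38.65 = 367.2 lbmol/h.

367 lbmol/h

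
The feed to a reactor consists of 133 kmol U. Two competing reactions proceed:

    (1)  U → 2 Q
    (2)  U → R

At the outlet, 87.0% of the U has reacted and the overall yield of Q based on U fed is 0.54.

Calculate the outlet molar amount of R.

Yield of Q: 2ξ₁ / 133 = 0.54 → ξ₁ = 35.91 kmol.
Conversion of U: 1ξ₁ + 1ξ₂ = 0.87 × 133 = 115.7 → ξ₂ = 79.8 kmol.
Outlet amounts (n = n₀ + Σ ν·ξ):
  U: 133 − 1(35.91) − 1(79.8) = 17.29
  Q: 0 + 2(35.91) = 71.82
  R: 0 + 1(79.8) = 79.8

79.8 kmol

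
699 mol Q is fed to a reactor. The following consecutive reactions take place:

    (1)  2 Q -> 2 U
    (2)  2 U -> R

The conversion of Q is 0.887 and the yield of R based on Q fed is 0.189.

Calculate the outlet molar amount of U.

356 mol

Conversion of Q: Q consumed = 2ξ₁ = 0.887 × 699 → ξ₁ = 310 mol.
Yield of R: 1ξ₂ / 699 = 0.189 → ξ₂ = 132.1 mol.
Outlet amounts (n = n₀ + Σ ν·ξ):
  Q: 699 − 2(310) = 78.99
  U: 0 + 2(310) − 2(132.1) = 355.8
  R: 0 + 1(132.1) = 132.1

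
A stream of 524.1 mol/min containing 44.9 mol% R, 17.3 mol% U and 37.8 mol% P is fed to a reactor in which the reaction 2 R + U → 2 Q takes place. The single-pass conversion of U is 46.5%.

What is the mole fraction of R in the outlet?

0.313

U reacted = 0.465 × 90.67 = 42.16 mol/min; ν_U = −1, so ξ = 42.16/1 = 42.16 mol/min.
Outlet amounts (n = n₀ + ν ξ):
  R: 235.3 − 2(42.16) = 151
  U: 90.67 − 1(42.16) = 48.51
  Q: 0 + 2(42.16) = 84.32
  P: 198.1 (inert)
Total out = 481.9 mol/min; y_R = 151 / 481.9 = 0.3133.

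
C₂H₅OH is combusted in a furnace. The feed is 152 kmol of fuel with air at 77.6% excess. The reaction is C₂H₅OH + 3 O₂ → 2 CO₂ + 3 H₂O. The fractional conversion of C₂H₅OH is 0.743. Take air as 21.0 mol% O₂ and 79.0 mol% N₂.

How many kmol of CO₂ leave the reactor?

Stoichiometric O₂ = 3 × 152 = 456 kmol; O₂ fed = 456 × 1.776 = 809.9 kmol.
N₂ fed = 809.9 × 79/21 = 3047 kmol.
Fuel reacted = 0.743 × 152 → ξ = 112.9 kmol.
Outlet (n = n₀ + ν ξ):
  C₂H₅OH: 152 − 1(112.9) = 39.06
  O₂: 809.9 − 3(112.9) = 471
  N₂: 3047 (inert)
  CO₂: 0 + 2(112.9) = 225.9
  H₂O: 0 + 3(112.9) = 338.8

226 kmol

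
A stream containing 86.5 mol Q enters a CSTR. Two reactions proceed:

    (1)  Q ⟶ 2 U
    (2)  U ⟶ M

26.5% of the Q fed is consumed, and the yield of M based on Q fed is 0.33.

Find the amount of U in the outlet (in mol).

Conversion of Q: Q consumed = 1ξ₁ = 0.265 × 86.5 → ξ₁ = 22.92 mol.
Yield of M: 1ξ₂ / 86.5 = 0.33 → ξ₂ = 28.55 mol.
Outlet amounts (n = n₀ + Σ ν·ξ):
  Q: 86.5 − 1(22.92) = 63.58
  U: 0 + 2(22.92) − 1(28.55) = 17.3
  M: 0 + 1(28.55) = 28.55

17.3 mol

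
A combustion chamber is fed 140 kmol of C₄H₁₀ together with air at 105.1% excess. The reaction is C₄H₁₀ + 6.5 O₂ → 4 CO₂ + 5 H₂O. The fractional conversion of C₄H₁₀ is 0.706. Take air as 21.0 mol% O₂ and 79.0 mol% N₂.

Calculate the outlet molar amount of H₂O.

494 kmol

Stoichiometric O₂ = 6.5 × 140 = 910 kmol; O₂ fed = 910 × 2.051 = 1866 kmol.
N₂ fed = 1866 × 79/21 = 7021 kmol.
Fuel reacted = 0.706 × 140 → ξ = 98.84 kmol.
Outlet (n = n₀ + ν ξ):
  C₄H₁₀: 140 − 1(98.84) = 41.16
  O₂: 1866 − 6.5(98.84) = 1224
  N₂: 7021 (inert)
  CO₂: 0 + 4(98.84) = 395.4
  H₂O: 0 + 5(98.84) = 494.2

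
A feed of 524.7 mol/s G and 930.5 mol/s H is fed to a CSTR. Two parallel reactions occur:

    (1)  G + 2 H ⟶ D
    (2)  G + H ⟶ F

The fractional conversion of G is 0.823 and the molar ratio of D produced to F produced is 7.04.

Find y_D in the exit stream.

Conversion of G: G consumed = 0.823 × 524.7 = 431.8 mol/s = 1ξ₁ + 1ξ₂.
Selectivity: 1ξ₁ / (1ξ₂) = 7.04 → ξ₁ = 7.04 ξ₂.
Substitute: (1·7.04 + 1) ξ₂ = 431.8 → ξ₂ = 53.71 mol/s, ξ₁ = 378.1 mol/s.
Outlet amounts (n = n₀ + Σ ν·ξ):
  G: 524.7 − 1(378.1) − 1(53.71) = 92.87
  H: 930.5 − 2(378.1) − 1(53.71) = 120.6
  D: 0 + 1(378.1) = 378.1
  F: 0 + 1(53.71) = 53.71
Total out = 645.3 mol/s; y_D = 378.1 / 645.3 = 0.586.

0.586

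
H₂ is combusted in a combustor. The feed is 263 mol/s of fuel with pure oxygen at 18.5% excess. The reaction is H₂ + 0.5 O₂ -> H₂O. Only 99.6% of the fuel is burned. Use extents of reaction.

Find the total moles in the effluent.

Stoichiometric O₂ = 0.5 × 263 = 131.5 mol/s; O₂ fed = 131.5 × 1.185 = 155.8 mol/s.
Fuel reacted = 0.996 × 263 → ξ = 261.9 mol/s.
Outlet (n = n₀ + ν ξ):
  H₂: 263 − 1(261.9) = 1.052
  O₂: 155.8 − 0.5(261.9) = 24.85
  H₂O: 0 + 1(261.9) = 261.9
Total out = 1.052 + 24.85 + 261.9 = 287.9 mol/s.

288 mol/s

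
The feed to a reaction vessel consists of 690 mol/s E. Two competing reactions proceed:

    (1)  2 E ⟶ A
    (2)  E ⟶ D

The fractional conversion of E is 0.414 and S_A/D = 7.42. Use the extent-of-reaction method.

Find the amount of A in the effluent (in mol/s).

134 mol/s

Conversion of E: E consumed = 0.414 × 690 = 285.7 mol/s = 2ξ₁ + 1ξ₂.
Selectivity: 1ξ₁ / (1ξ₂) = 7.42 → ξ₁ = 7.42 ξ₂.
Substitute: (2·7.42 + 1) ξ₂ = 285.7 → ξ₂ = 18.03 mol/s, ξ₁ = 133.8 mol/s.
Outlet amounts (n = n₀ + Σ ν·ξ):
  E: 690 − 2(133.8) − 1(18.03) = 404.3
  A: 0 + 1(133.8) = 133.8
  D: 0 + 1(18.03) = 18.03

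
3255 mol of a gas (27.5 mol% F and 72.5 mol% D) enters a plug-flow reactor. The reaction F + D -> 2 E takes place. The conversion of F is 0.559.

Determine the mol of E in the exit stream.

1000 mol

F reacted = 0.559 × 895.1 = 500.4 mol; ν_F = −1, so ξ = 500.4/1 = 500.4 mol.
Outlet amounts (n = n₀ + ν ξ):
  F: 895.1 − 1(500.4) = 394.8
  D: 2360 − 1(500.4) = 1860
  E: 0 + 2(500.4) = 1001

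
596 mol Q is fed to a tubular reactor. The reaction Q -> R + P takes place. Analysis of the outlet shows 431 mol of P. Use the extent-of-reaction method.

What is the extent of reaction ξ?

ξ = 431 mol

For P: n = n₀ + 1ξ → 431 = 0 + 1ξ, giving ξ = 431 mol.
Outlet amounts (n = n₀ + ν ξ):
  Q: 596 − 1(431) = 165
  R: 0 + 1(431) = 431
  P: 0 + 1(431) = 431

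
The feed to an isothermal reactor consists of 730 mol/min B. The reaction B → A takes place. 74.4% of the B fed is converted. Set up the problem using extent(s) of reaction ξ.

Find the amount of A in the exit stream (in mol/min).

543 mol/min

B reacted = 0.744 × 730 = 543.1 mol/min; ν_B = −1, so ξ = 543.1/1 = 543.1 mol/min.
Outlet amounts (n = n₀ + ν ξ):
  B: 730 − 1(543.1) = 186.9
  A: 0 + 1(543.1) = 543.1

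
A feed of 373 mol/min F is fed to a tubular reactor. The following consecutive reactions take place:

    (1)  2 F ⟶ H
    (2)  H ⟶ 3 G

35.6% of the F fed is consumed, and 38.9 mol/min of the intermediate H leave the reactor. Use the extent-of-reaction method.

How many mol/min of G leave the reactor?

82.5 mol/min

Conversion of F: F consumed = 2ξ₁ = 0.356 × 373 → ξ₁ = 66.39 mol/min.
H balance: n_H = 0 + 1ξ₁ − 1ξ₂ = 38.9 → ξ₂ = (1·66.39 − 38.9)/1 = 27.49 mol/min.
Outlet amounts (n = n₀ + Σ ν·ξ):
  F: 373 − 2(66.39) = 240.2
  H: 0 + 1(66.39) − 1(27.49) = 38.9
  G: 0 + 3(27.49) = 82.48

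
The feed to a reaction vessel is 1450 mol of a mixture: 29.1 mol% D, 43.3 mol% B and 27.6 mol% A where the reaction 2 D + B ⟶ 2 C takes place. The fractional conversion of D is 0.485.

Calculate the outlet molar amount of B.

526 mol

D reacted = 0.485 × 421.9 = 204.6 mol; ν_D = −2, so ξ = 204.6/2 = 102.3 mol.
Outlet amounts (n = n₀ + ν ξ):
  D: 421.9 − 2(102.3) = 217.3
  B: 627.8 − 1(102.3) = 525.5
  C: 0 + 2(102.3) = 204.6
  A: 400.2 (inert)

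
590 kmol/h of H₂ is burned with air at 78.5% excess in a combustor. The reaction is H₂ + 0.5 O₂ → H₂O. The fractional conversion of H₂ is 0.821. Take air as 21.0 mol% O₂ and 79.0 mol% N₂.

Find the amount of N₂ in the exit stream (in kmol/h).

Stoichiometric O₂ = 0.5 × 590 = 295 kmol/h; O₂ fed = 295 × 1.785 = 526.6 kmol/h.
N₂ fed = 526.6 × 79/21 = 1981 kmol/h.
Fuel reacted = 0.821 × 590 → ξ = 484.4 kmol/h.
Outlet (n = n₀ + ν ξ):
  H₂: 590 − 1(484.4) = 105.6
  O₂: 526.6 − 0.5(484.4) = 284.4
  N₂: 1981 (inert)
  H₂O: 0 + 1(484.4) = 484.4

1980 kmol/h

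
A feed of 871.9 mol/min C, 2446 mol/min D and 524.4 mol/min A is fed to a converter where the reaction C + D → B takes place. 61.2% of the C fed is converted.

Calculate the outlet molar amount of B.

C reacted = 0.612 × 871.9 = 533.6 mol/min; ν_C = −1, so ξ = 533.6/1 = 533.6 mol/min.
Outlet amounts (n = n₀ + ν ξ):
  C: 871.9 − 1(533.6) = 338.3
  D: 2446 − 1(533.6) = 1912
  B: 0 + 1(533.6) = 533.6
  A: 524.4 (inert)

534 mol/min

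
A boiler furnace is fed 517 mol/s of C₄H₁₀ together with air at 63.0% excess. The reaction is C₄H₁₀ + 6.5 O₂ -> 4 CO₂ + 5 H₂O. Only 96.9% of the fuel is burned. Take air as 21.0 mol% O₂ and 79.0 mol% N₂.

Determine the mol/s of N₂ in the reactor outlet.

20600 mol/s

Stoichiometric O₂ = 6.5 × 517 = 3360 mol/s; O₂ fed = 3360 × 1.630 = 5478 mol/s.
N₂ fed = 5478 × 79/21 = 20610 mol/s.
Fuel reacted = 0.969 × 517 → ξ = 501 mol/s.
Outlet (n = n₀ + ν ξ):
  C₄H₁₀: 517 − 1(501) = 16.03
  O₂: 5478 − 6.5(501) = 2221
  N₂: 20610 (inert)
  CO₂: 0 + 4(501) = 2004
  H₂O: 0 + 5(501) = 2505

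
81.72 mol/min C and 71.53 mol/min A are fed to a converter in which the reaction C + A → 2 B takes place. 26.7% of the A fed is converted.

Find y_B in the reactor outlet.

0.249

A reacted = 0.267 × 71.53 = 19.1 mol/min; ν_A = −1, so ξ = 19.1/1 = 19.1 mol/min.
Outlet amounts (n = n₀ + ν ξ):
  C: 81.72 − 1(19.1) = 62.62
  A: 71.53 − 1(19.1) = 52.43
  B: 0 + 2(19.1) = 38.2
Total out = 153.2 mol/min; y_B = 38.2 / 153.2 = 0.2492.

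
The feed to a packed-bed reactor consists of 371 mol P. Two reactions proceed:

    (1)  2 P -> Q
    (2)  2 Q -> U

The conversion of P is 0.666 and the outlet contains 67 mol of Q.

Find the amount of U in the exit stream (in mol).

28.3 mol

Conversion of P: P consumed = 2ξ₁ = 0.666 × 371 → ξ₁ = 123.5 mol.
Q balance: n_Q = 0 + 1ξ₁ − 2ξ₂ = 67 → ξ₂ = (1·123.5 − 67)/2 = 28.27 mol.
Outlet amounts (n = n₀ + Σ ν·ξ):
  P: 371 − 2(123.5) = 123.9
  Q: 0 + 1(123.5) − 2(28.27) = 67
  U: 0 + 1(28.27) = 28.27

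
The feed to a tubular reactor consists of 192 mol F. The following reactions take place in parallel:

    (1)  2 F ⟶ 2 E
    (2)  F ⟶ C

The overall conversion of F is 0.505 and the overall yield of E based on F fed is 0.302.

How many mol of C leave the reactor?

39 mol

Yield of E: 2ξ₁ / 192 = 0.302 → ξ₁ = 28.99 mol.
Conversion of F: 2ξ₁ + 1ξ₂ = 0.505 × 192 = 96.96 → ξ₂ = 38.98 mol.
Outlet amounts (n = n₀ + Σ ν·ξ):
  F: 192 − 2(28.99) − 1(38.98) = 95.04
  E: 0 + 2(28.99) = 57.98
  C: 0 + 1(38.98) = 38.98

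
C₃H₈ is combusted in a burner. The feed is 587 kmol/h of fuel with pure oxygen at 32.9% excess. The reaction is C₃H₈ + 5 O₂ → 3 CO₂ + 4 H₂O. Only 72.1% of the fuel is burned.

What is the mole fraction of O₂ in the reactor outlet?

0.363

Stoichiometric O₂ = 5 × 587 = 2935 kmol/h; O₂ fed = 2935 × 1.329 = 3901 kmol/h.
Fuel reacted = 0.721 × 587 → ξ = 423.2 kmol/h.
Outlet (n = n₀ + ν ξ):
  C₃H₈: 587 − 1(423.2) = 163.8
  O₂: 3901 − 5(423.2) = 1784
  CO₂: 0 + 3(423.2) = 1270
  H₂O: 0 + 4(423.2) = 1693
Total out = 4911 kmol/h; y_O₂ = 1784 / 4911 = 0.3634.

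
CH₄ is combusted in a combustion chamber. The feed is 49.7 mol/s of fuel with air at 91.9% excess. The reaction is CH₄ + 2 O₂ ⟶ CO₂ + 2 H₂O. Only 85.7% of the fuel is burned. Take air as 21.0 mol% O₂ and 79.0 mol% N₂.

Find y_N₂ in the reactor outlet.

0.749

Stoichiometric O₂ = 2 × 49.7 = 99.4 mol/s; O₂ fed = 99.4 × 1.919 = 190.7 mol/s.
N₂ fed = 190.7 × 79/21 = 717.6 mol/s.
Fuel reacted = 0.857 × 49.7 → ξ = 42.59 mol/s.
Outlet (n = n₀ + ν ξ):
  CH₄: 49.7 − 1(42.59) = 7.107
  O₂: 190.7 − 2(42.59) = 105.6
  N₂: 717.6 (inert)
  CO₂: 0 + 1(42.59) = 42.59
  H₂O: 0 + 2(42.59) = 85.19
Total out = 958 mol/s; y_N₂ = 717.6 / 958 = 0.749.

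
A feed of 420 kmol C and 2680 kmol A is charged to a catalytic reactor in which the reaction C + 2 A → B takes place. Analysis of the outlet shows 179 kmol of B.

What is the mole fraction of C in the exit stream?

0.0879

For B: n = n₀ + 1ξ → 179 = 0 + 1ξ, giving ξ = 179 kmol.
Outlet amounts (n = n₀ + ν ξ):
  C: 420 − 1(179) = 241
  A: 2680 − 2(179) = 2322
  B: 0 + 1(179) = 179
Total out = 2742 kmol; y_C = 241 / 2742 = 0.08789.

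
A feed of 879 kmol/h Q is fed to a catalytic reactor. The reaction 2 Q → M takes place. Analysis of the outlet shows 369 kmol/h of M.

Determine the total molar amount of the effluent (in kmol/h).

For M: n = n₀ + 1ξ → 369 = 0 + 1ξ, giving ξ = 369 kmol/h.
Outlet amounts (n = n₀ + ν ξ):
  Q: 879 − 2(369) = 141
  M: 0 + 1(369) = 369
Total out = 141 + 369 = 510 kmol/h.

510 kmol/h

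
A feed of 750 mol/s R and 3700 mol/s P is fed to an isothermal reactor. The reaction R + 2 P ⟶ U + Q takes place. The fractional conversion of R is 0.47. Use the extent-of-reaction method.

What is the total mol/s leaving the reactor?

R reacted = 0.47 × 750 = 352.5 mol/s; ν_R = −1, so ξ = 352.5/1 = 352.5 mol/s.
Outlet amounts (n = n₀ + ν ξ):
  R: 750 − 1(352.5) = 397.5
  P: 3700 − 2(352.5) = 2995
  U: 0 + 1(352.5) = 352.5
  Q: 0 + 1(352.5) = 352.5
Total out = 397.5 + 2995 + 352.5 + 352.5 = 4098 mol/s.

4100 mol/s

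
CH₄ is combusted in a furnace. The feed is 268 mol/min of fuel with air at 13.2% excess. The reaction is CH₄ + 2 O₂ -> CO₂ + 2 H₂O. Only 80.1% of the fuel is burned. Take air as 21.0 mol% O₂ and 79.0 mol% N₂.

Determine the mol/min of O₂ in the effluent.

Stoichiometric O₂ = 2 × 268 = 536 mol/min; O₂ fed = 536 × 1.132 = 606.8 mol/min.
N₂ fed = 606.8 × 79/21 = 2283 mol/min.
Fuel reacted = 0.801 × 268 → ξ = 214.7 mol/min.
Outlet (n = n₀ + ν ξ):
  CH₄: 268 − 1(214.7) = 53.33
  O₂: 606.8 − 2(214.7) = 177.4
  N₂: 2283 (inert)
  CO₂: 0 + 1(214.7) = 214.7
  H₂O: 0 + 2(214.7) = 429.3

177 mol/min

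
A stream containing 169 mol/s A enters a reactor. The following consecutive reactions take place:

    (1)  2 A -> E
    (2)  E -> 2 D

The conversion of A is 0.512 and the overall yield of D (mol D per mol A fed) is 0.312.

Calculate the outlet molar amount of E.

Conversion of A: A consumed = 2ξ₁ = 0.512 × 169 → ξ₁ = 43.26 mol/s.
Yield of D: 2ξ₂ / 169 = 0.312 → ξ₂ = 26.36 mol/s.
Outlet amounts (n = n₀ + Σ ν·ξ):
  A: 169 − 2(43.26) = 82.47
  E: 0 + 1(43.26) − 1(26.36) = 16.9
  D: 0 + 2(26.36) = 52.73

16.9 mol/s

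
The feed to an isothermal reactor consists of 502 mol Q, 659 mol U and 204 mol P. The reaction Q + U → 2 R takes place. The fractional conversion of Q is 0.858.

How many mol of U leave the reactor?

228 mol

Q reacted = 0.858 × 502 = 430.7 mol; ν_Q = −1, so ξ = 430.7/1 = 430.7 mol.
Outlet amounts (n = n₀ + ν ξ):
  Q: 502 − 1(430.7) = 71.28
  U: 659 − 1(430.7) = 228.3
  R: 0 + 2(430.7) = 861.4
  P: 204 (inert)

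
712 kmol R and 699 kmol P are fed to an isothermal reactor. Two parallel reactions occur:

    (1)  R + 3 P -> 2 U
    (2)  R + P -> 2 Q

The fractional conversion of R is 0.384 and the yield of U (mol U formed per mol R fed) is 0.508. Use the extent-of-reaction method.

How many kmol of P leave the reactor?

Yield of U: 2ξ₁ / 712 = 0.508 → ξ₁ = 180.8 kmol.
Conversion of R: 1ξ₁ + 1ξ₂ = 0.384 × 712 = 273.4 → ξ₂ = 92.56 kmol.
Outlet amounts (n = n₀ + Σ ν·ξ):
  R: 712 − 1(180.8) − 1(92.56) = 438.6
  P: 699 − 3(180.8) − 1(92.56) = 63.9
  U: 0 + 2(180.8) = 361.7
  Q: 0 + 2(92.56) = 185.1

63.9 kmol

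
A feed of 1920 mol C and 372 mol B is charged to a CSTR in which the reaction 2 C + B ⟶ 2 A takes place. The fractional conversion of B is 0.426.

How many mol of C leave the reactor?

1600 mol

B reacted = 0.426 × 372 = 158.5 mol; ν_B = −1, so ξ = 158.5/1 = 158.5 mol.
Outlet amounts (n = n₀ + ν ξ):
  C: 1920 − 2(158.5) = 1603
  B: 372 − 1(158.5) = 213.5
  A: 0 + 2(158.5) = 316.9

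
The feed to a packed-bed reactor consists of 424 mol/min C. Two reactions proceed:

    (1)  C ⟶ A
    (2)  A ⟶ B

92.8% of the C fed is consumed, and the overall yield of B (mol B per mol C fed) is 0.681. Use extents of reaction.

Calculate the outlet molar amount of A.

105 mol/min

Conversion of C: C consumed = 1ξ₁ = 0.928 × 424 → ξ₁ = 393.5 mol/min.
Yield of B: 1ξ₂ / 424 = 0.681 → ξ₂ = 288.7 mol/min.
Outlet amounts (n = n₀ + Σ ν·ξ):
  C: 424 − 1(393.5) = 30.53
  A: 0 + 1(393.5) − 1(288.7) = 104.7
  B: 0 + 1(288.7) = 288.7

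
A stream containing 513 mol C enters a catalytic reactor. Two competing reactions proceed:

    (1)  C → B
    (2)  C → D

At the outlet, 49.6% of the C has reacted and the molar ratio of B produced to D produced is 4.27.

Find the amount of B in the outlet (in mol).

Conversion of C: C consumed = 0.496 × 513 = 254.4 mol = 1ξ₁ + 1ξ₂.
Selectivity: 1ξ₁ / (1ξ₂) = 4.27 → ξ₁ = 4.27 ξ₂.
Substitute: (1·4.27 + 1) ξ₂ = 254.4 → ξ₂ = 48.28 mol, ξ₁ = 206.2 mol.
Outlet amounts (n = n₀ + Σ ν·ξ):
  C: 513 − 1(206.2) − 1(48.28) = 258.6
  B: 0 + 1(206.2) = 206.2
  D: 0 + 1(48.28) = 48.28

206 mol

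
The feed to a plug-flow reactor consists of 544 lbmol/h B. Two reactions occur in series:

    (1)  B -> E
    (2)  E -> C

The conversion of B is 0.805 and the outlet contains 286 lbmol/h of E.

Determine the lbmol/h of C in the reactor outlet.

152 lbmol/h

Conversion of B: B consumed = 1ξ₁ = 0.805 × 544 → ξ₁ = 437.9 lbmol/h.
E balance: n_E = 0 + 1ξ₁ − 1ξ₂ = 286 → ξ₂ = (1·437.9 − 286)/1 = 151.9 lbmol/h.
Outlet amounts (n = n₀ + Σ ν·ξ):
  B: 544 − 1(437.9) = 106.1
  E: 0 + 1(437.9) − 1(151.9) = 286
  C: 0 + 1(151.9) = 151.9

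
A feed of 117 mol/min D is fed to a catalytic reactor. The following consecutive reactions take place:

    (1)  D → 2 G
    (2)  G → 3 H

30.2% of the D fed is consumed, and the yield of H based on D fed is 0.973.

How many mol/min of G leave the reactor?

32.7 mol/min

Conversion of D: D consumed = 1ξ₁ = 0.302 × 117 → ξ₁ = 35.33 mol/min.
Yield of H: 3ξ₂ / 117 = 0.973 → ξ₂ = 37.95 mol/min.
Outlet amounts (n = n₀ + Σ ν·ξ):
  D: 117 − 1(35.33) = 81.67
  G: 0 + 2(35.33) − 1(37.95) = 32.72
  H: 0 + 3(37.95) = 113.8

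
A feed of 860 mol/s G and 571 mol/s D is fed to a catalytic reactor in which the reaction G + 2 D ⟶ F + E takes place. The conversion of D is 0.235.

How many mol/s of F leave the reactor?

67.1 mol/s

D reacted = 0.235 × 571 = 134.2 mol/s; ν_D = −2, so ξ = 134.2/2 = 67.09 mol/s.
Outlet amounts (n = n₀ + ν ξ):
  G: 860 − 1(67.09) = 792.9
  D: 571 − 2(67.09) = 436.8
  F: 0 + 1(67.09) = 67.09
  E: 0 + 1(67.09) = 67.09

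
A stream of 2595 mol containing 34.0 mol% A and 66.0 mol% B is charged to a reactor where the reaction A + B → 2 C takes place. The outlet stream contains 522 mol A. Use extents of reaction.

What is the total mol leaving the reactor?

2600 mol

For A: n = n₀ − 1ξ → 522 = 882.3 − 1ξ, giving ξ = 360.3 mol.
Outlet amounts (n = n₀ + ν ξ):
  A: 882.3 − 1(360.3) = 522
  B: 1713 − 1(360.3) = 1352
  C: 0 + 2(360.3) = 720.6
Total out = 522 + 1352 + 720.6 = 2595 mol.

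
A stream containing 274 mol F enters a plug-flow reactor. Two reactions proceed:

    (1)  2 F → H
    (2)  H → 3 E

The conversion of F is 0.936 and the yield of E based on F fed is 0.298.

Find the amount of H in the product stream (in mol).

Conversion of F: F consumed = 2ξ₁ = 0.936 × 274 → ξ₁ = 128.2 mol.
Yield of E: 3ξ₂ / 274 = 0.298 → ξ₂ = 27.22 mol.
Outlet amounts (n = n₀ + Σ ν·ξ):
  F: 274 − 2(128.2) = 17.54
  H: 0 + 1(128.2) − 1(27.22) = 101
  E: 0 + 3(27.22) = 81.65

101 mol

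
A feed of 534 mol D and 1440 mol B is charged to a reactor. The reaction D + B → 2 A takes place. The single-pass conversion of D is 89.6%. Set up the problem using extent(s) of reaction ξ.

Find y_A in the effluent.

0.485

D reacted = 0.896 × 534 = 478.5 mol; ν_D = −1, so ξ = 478.5/1 = 478.5 mol.
Outlet amounts (n = n₀ + ν ξ):
  D: 534 − 1(478.5) = 55.54
  B: 1440 − 1(478.5) = 961.5
  A: 0 + 2(478.5) = 956.9
Total out = 1974 mol; y_A = 956.9 / 1974 = 0.4848.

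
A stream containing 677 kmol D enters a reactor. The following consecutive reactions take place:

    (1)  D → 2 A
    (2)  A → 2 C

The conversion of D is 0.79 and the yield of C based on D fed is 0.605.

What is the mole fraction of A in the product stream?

Conversion of D: D consumed = 1ξ₁ = 0.79 × 677 → ξ₁ = 534.8 kmol.
Yield of C: 2ξ₂ / 677 = 0.605 → ξ₂ = 204.8 kmol.
Outlet amounts (n = n₀ + Σ ν·ξ):
  D: 677 − 1(534.8) = 142.2
  A: 0 + 2(534.8) − 1(204.8) = 864.9
  C: 0 + 2(204.8) = 409.6
Total out = 1417 kmol; y_A = 864.9 / 1417 = 0.6105.

0.611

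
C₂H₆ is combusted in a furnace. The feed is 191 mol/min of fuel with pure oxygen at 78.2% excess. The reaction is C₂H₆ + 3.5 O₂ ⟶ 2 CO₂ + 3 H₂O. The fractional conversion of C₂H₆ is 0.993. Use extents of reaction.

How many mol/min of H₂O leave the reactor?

569 mol/min

Stoichiometric O₂ = 3.5 × 191 = 668.5 mol/min; O₂ fed = 668.5 × 1.782 = 1191 mol/min.
Fuel reacted = 0.993 × 191 → ξ = 189.7 mol/min.
Outlet (n = n₀ + ν ξ):
  C₂H₆: 191 − 1(189.7) = 1.337
  O₂: 1191 − 3.5(189.7) = 527.4
  CO₂: 0 + 2(189.7) = 379.3
  H₂O: 0 + 3(189.7) = 569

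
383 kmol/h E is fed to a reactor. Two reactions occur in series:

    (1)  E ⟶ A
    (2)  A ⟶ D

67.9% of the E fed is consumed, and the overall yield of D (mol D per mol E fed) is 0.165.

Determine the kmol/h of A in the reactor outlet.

Conversion of E: E consumed = 1ξ₁ = 0.679 × 383 → ξ₁ = 260.1 kmol/h.
Yield of D: 1ξ₂ / 383 = 0.165 → ξ₂ = 63.2 kmol/h.
Outlet amounts (n = n₀ + Σ ν·ξ):
  E: 383 − 1(260.1) = 122.9
  A: 0 + 1(260.1) − 1(63.2) = 196.9
  D: 0 + 1(63.2) = 63.2

197 kmol/h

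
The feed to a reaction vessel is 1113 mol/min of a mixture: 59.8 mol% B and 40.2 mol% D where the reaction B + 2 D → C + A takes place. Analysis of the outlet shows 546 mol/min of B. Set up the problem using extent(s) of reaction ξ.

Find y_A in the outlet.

For B: n = n₀ − 1ξ → 546 = 665.6 − 1ξ, giving ξ = 119.6 mol/min.
Outlet amounts (n = n₀ + ν ξ):
  B: 665.6 − 1(119.6) = 546
  D: 447.4 − 2(119.6) = 208.3
  C: 0 + 1(119.6) = 119.6
  A: 0 + 1(119.6) = 119.6
Total out = 993.4 mol/min; y_A = 119.6 / 993.4 = 0.1204.

0.12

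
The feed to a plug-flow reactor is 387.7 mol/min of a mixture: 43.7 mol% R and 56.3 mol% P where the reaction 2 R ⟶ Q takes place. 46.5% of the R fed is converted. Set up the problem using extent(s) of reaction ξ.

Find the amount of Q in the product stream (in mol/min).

R reacted = 0.465 × 169.4 = 78.78 mol/min; ν_R = −2, so ξ = 78.78/2 = 39.39 mol/min.
Outlet amounts (n = n₀ + ν ξ):
  R: 169.4 − 2(39.39) = 90.64
  Q: 0 + 1(39.39) = 39.39
  P: 218.3 (inert)

39.4 mol/min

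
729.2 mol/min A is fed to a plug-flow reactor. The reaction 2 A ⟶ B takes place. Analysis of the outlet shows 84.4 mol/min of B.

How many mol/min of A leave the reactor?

560 mol/min

For B: n = n₀ + 1ξ → 84.4 = 0 + 1ξ, giving ξ = 84.4 mol/min.
Outlet amounts (n = n₀ + ν ξ):
  A: 729.2 − 2(84.4) = 560.4
  B: 0 + 1(84.4) = 84.4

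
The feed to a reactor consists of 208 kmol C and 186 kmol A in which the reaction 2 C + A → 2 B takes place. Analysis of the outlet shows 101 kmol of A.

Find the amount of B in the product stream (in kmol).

For A: n = n₀ − 1ξ → 101 = 186 − 1ξ, giving ξ = 85 kmol.
Outlet amounts (n = n₀ + ν ξ):
  C: 208 − 2(85) = 38
  A: 186 − 1(85) = 101
  B: 0 + 2(85) = 170

170 kmol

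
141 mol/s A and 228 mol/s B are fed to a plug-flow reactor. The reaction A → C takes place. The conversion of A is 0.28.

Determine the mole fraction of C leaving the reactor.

0.107

A reacted = 0.28 × 141 = 39.48 mol/s; ν_A = −1, so ξ = 39.48/1 = 39.48 mol/s.
Outlet amounts (n = n₀ + ν ξ):
  A: 141 − 1(39.48) = 101.5
  C: 0 + 1(39.48) = 39.48
  B: 228 (inert)
Total out = 369 mol/s; y_C = 39.48 / 369 = 0.107.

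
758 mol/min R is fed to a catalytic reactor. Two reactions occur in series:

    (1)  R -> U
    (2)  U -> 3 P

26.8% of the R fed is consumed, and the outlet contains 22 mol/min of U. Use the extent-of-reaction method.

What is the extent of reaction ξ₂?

Conversion of R: R consumed = 1ξ₁ = 0.268 × 758 → ξ₁ = 203.1 mol/min.
U balance: n_U = 0 + 1ξ₁ − 1ξ₂ = 22 → ξ₂ = (1·203.1 − 22)/1 = 181.1 mol/min.
Outlet amounts (n = n₀ + Σ ν·ξ):
  R: 758 − 1(203.1) = 554.9
  U: 0 + 1(203.1) − 1(181.1) = 22
  P: 0 + 3(181.1) = 543.4

ξ₂ = 181 mol/min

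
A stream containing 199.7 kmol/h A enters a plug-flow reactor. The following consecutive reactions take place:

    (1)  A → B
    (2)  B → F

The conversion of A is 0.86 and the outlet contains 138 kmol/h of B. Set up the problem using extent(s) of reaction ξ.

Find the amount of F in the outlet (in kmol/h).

Conversion of A: A consumed = 1ξ₁ = 0.86 × 199.7 → ξ₁ = 171.7 kmol/h.
B balance: n_B = 0 + 1ξ₁ − 1ξ₂ = 138 → ξ₂ = (1·171.7 − 138)/1 = 33.74 kmol/h.
Outlet amounts (n = n₀ + Σ ν·ξ):
  A: 199.7 − 1(171.7) = 27.96
  B: 0 + 1(171.7) − 1(33.74) = 138
  F: 0 + 1(33.74) = 33.74

33.7 kmol/h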